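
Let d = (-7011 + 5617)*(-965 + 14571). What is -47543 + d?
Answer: -19014307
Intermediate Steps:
d = -18966764 (d = -1394*13606 = -18966764)
-47543 + d = -47543 - 18966764 = -19014307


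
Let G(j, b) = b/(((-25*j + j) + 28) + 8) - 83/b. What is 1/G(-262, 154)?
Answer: -121737/62647 ≈ -1.9432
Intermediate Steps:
G(j, b) = -83/b + b/(36 - 24*j) (G(j, b) = b/((-24*j + 28) + 8) - 83/b = b/((28 - 24*j) + 8) - 83/b = b/(36 - 24*j) - 83/b = -83/b + b/(36 - 24*j))
1/G(-262, 154) = 1/((1/12)*(2988 - 1*154**2 - 1992*(-262))/(154*(-3 + 2*(-262)))) = 1/((1/12)*(1/154)*(2988 - 1*23716 + 521904)/(-3 - 524)) = 1/((1/12)*(1/154)*(2988 - 23716 + 521904)/(-527)) = 1/((1/12)*(1/154)*(-1/527)*501176) = 1/(-62647/121737) = -121737/62647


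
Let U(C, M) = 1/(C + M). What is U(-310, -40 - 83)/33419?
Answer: -1/14470427 ≈ -6.9106e-8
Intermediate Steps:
U(-310, -40 - 83)/33419 = 1/(-310 + (-40 - 83)*33419) = (1/33419)/(-310 - 123) = (1/33419)/(-433) = -1/433*1/33419 = -1/14470427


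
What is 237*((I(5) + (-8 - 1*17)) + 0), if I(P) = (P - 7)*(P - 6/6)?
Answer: -7821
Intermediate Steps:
I(P) = (-1 + P)*(-7 + P) (I(P) = (-7 + P)*(P - 6*⅙) = (-7 + P)*(P - 1) = (-7 + P)*(-1 + P) = (-1 + P)*(-7 + P))
237*((I(5) + (-8 - 1*17)) + 0) = 237*(((7 + 5² - 8*5) + (-8 - 1*17)) + 0) = 237*(((7 + 25 - 40) + (-8 - 17)) + 0) = 237*((-8 - 25) + 0) = 237*(-33 + 0) = 237*(-33) = -7821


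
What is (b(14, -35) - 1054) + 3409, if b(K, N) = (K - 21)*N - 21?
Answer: 2579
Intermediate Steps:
b(K, N) = -21 + N*(-21 + K) (b(K, N) = (-21 + K)*N - 21 = N*(-21 + K) - 21 = -21 + N*(-21 + K))
(b(14, -35) - 1054) + 3409 = ((-21 - 21*(-35) + 14*(-35)) - 1054) + 3409 = ((-21 + 735 - 490) - 1054) + 3409 = (224 - 1054) + 3409 = -830 + 3409 = 2579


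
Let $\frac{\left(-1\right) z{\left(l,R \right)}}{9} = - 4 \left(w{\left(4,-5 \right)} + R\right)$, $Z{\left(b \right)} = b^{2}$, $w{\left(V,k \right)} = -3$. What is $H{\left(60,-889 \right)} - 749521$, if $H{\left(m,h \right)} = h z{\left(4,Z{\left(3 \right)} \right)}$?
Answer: $-941545$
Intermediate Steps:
$z{\left(l,R \right)} = -108 + 36 R$ ($z{\left(l,R \right)} = - 9 \left(- 4 \left(-3 + R\right)\right) = - 9 \left(12 - 4 R\right) = -108 + 36 R$)
$H{\left(m,h \right)} = 216 h$ ($H{\left(m,h \right)} = h \left(-108 + 36 \cdot 3^{2}\right) = h \left(-108 + 36 \cdot 9\right) = h \left(-108 + 324\right) = h 216 = 216 h$)
$H{\left(60,-889 \right)} - 749521 = 216 \left(-889\right) - 749521 = -192024 - 749521 = -941545$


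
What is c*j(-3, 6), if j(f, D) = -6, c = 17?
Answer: -102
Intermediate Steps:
c*j(-3, 6) = 17*(-6) = -102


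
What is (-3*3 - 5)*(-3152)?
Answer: 44128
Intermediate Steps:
(-3*3 - 5)*(-3152) = (-9 - 5)*(-3152) = -14*(-3152) = 44128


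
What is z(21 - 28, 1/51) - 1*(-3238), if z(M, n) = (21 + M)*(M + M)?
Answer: 3042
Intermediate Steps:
z(M, n) = 2*M*(21 + M) (z(M, n) = (21 + M)*(2*M) = 2*M*(21 + M))
z(21 - 28, 1/51) - 1*(-3238) = 2*(21 - 28)*(21 + (21 - 28)) - 1*(-3238) = 2*(-7)*(21 - 7) + 3238 = 2*(-7)*14 + 3238 = -196 + 3238 = 3042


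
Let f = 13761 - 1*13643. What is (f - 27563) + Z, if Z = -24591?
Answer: -52036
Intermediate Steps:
f = 118 (f = 13761 - 13643 = 118)
(f - 27563) + Z = (118 - 27563) - 24591 = -27445 - 24591 = -52036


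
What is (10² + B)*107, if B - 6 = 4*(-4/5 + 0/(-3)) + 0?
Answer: 54998/5 ≈ 11000.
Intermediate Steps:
B = 14/5 (B = 6 + (4*(-4/5 + 0/(-3)) + 0) = 6 + (4*(-4*⅕ + 0*(-⅓)) + 0) = 6 + (4*(-⅘ + 0) + 0) = 6 + (4*(-⅘) + 0) = 6 + (-16/5 + 0) = 6 - 16/5 = 14/5 ≈ 2.8000)
(10² + B)*107 = (10² + 14/5)*107 = (100 + 14/5)*107 = (514/5)*107 = 54998/5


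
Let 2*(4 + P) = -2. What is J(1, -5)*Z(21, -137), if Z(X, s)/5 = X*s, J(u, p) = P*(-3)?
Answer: -215775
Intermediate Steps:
P = -5 (P = -4 + (½)*(-2) = -4 - 1 = -5)
J(u, p) = 15 (J(u, p) = -5*(-3) = 15)
Z(X, s) = 5*X*s (Z(X, s) = 5*(X*s) = 5*X*s)
J(1, -5)*Z(21, -137) = 15*(5*21*(-137)) = 15*(-14385) = -215775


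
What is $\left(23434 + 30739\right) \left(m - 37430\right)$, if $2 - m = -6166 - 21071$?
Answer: $-552077043$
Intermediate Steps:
$m = 27239$ ($m = 2 - \left(-6166 - 21071\right) = 2 - -27237 = 2 + 27237 = 27239$)
$\left(23434 + 30739\right) \left(m - 37430\right) = \left(23434 + 30739\right) \left(27239 - 37430\right) = 54173 \left(-10191\right) = -552077043$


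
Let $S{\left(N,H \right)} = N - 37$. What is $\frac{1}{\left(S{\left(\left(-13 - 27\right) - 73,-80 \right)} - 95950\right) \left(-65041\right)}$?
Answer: $\frac{1}{6250440100} \approx 1.5999 \cdot 10^{-10}$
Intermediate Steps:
$S{\left(N,H \right)} = -37 + N$ ($S{\left(N,H \right)} = N - 37 = -37 + N$)
$\frac{1}{\left(S{\left(\left(-13 - 27\right) - 73,-80 \right)} - 95950\right) \left(-65041\right)} = \frac{1}{\left(\left(-37 - 113\right) - 95950\right) \left(-65041\right)} = \frac{1}{\left(-37 - 113\right) - 95950} \left(- \frac{1}{65041}\right) = \frac{1}{-150 - 95950} \left(- \frac{1}{65041}\right) = \frac{1}{-96100} \left(- \frac{1}{65041}\right) = \left(- \frac{1}{96100}\right) \left(- \frac{1}{65041}\right) = \frac{1}{6250440100}$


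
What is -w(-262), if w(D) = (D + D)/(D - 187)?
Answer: -524/449 ≈ -1.1670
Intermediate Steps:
w(D) = 2*D/(-187 + D) (w(D) = (2*D)/(-187 + D) = 2*D/(-187 + D))
-w(-262) = -2*(-262)/(-187 - 262) = -2*(-262)/(-449) = -2*(-262)*(-1)/449 = -1*524/449 = -524/449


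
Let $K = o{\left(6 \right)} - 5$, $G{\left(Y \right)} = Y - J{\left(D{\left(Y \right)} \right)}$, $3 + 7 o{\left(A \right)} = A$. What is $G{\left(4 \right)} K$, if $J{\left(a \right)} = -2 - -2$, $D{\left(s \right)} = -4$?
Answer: $- \frac{128}{7} \approx -18.286$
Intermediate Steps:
$o{\left(A \right)} = - \frac{3}{7} + \frac{A}{7}$
$J{\left(a \right)} = 0$ ($J{\left(a \right)} = -2 + 2 = 0$)
$G{\left(Y \right)} = Y$ ($G{\left(Y \right)} = Y - 0 = Y + 0 = Y$)
$K = - \frac{32}{7}$ ($K = \left(- \frac{3}{7} + \frac{1}{7} \cdot 6\right) - 5 = \left(- \frac{3}{7} + \frac{6}{7}\right) - 5 = \frac{3}{7} - 5 = - \frac{32}{7} \approx -4.5714$)
$G{\left(4 \right)} K = 4 \left(- \frac{32}{7}\right) = - \frac{128}{7}$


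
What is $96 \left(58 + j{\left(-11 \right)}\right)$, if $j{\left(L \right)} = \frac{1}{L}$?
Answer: $\frac{61152}{11} \approx 5559.3$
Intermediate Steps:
$96 \left(58 + j{\left(-11 \right)}\right) = 96 \left(58 + \frac{1}{-11}\right) = 96 \left(58 - \frac{1}{11}\right) = 96 \cdot \frac{637}{11} = \frac{61152}{11}$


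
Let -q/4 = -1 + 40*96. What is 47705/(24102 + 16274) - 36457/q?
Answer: 78733779/22143352 ≈ 3.5556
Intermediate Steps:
q = -15356 (q = -4*(-1 + 40*96) = -4*(-1 + 3840) = -4*3839 = -15356)
47705/(24102 + 16274) - 36457/q = 47705/(24102 + 16274) - 36457/(-15356) = 47705/40376 - 36457*(-1/15356) = 47705*(1/40376) + 36457/15356 = 6815/5768 + 36457/15356 = 78733779/22143352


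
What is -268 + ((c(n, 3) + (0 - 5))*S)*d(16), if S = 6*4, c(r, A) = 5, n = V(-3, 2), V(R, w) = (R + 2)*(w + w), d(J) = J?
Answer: -268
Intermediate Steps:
V(R, w) = 2*w*(2 + R) (V(R, w) = (2 + R)*(2*w) = 2*w*(2 + R))
n = -4 (n = 2*2*(2 - 3) = 2*2*(-1) = -4)
S = 24
-268 + ((c(n, 3) + (0 - 5))*S)*d(16) = -268 + ((5 + (0 - 5))*24)*16 = -268 + ((5 - 5)*24)*16 = -268 + (0*24)*16 = -268 + 0*16 = -268 + 0 = -268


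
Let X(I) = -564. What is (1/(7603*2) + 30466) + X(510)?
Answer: 454689813/15206 ≈ 29902.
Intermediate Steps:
(1/(7603*2) + 30466) + X(510) = (1/(7603*2) + 30466) - 564 = (1/15206 + 30466) - 564 = 463265997/15206 - 564 = 454689813/15206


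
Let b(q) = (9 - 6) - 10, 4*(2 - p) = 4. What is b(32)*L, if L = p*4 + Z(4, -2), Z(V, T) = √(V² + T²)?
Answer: -28 - 14*√5 ≈ -59.305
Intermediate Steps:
p = 1 (p = 2 - ¼*4 = 2 - 1 = 1)
b(q) = -7 (b(q) = 3 - 10 = -7)
Z(V, T) = √(T² + V²)
L = 4 + 2*√5 (L = 1*4 + √((-2)² + 4²) = 4 + √(4 + 16) = 4 + √20 = 4 + 2*√5 ≈ 8.4721)
b(32)*L = -7*(4 + 2*√5) = -28 - 14*√5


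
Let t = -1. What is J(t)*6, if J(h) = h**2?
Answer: 6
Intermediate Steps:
J(t)*6 = (-1)**2*6 = 1*6 = 6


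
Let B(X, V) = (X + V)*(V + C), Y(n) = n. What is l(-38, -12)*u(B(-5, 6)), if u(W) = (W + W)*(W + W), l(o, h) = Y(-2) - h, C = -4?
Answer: 160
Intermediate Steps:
B(X, V) = (-4 + V)*(V + X) (B(X, V) = (X + V)*(V - 4) = (V + X)*(-4 + V) = (-4 + V)*(V + X))
l(o, h) = -2 - h
u(W) = 4*W² (u(W) = (2*W)*(2*W) = 4*W²)
l(-38, -12)*u(B(-5, 6)) = (-2 - 1*(-12))*(4*(6² - 4*6 - 4*(-5) + 6*(-5))²) = (-2 + 12)*(4*(36 - 24 + 20 - 30)²) = 10*(4*2²) = 10*(4*4) = 10*16 = 160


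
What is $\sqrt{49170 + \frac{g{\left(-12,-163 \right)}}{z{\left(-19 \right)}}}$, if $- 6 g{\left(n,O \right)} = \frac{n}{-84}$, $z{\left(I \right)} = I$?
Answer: $\frac{\sqrt{31311653478}}{798} \approx 221.74$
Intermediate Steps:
$g{\left(n,O \right)} = \frac{n}{504}$ ($g{\left(n,O \right)} = - \frac{n \frac{1}{-84}}{6} = - \frac{n \left(- \frac{1}{84}\right)}{6} = - \frac{\left(- \frac{1}{84}\right) n}{6} = \frac{n}{504}$)
$\sqrt{49170 + \frac{g{\left(-12,-163 \right)}}{z{\left(-19 \right)}}} = \sqrt{49170 + \frac{\frac{1}{504} \left(-12\right)}{-19}} = \sqrt{49170 - - \frac{1}{798}} = \sqrt{49170 + \frac{1}{798}} = \sqrt{\frac{39237661}{798}} = \frac{\sqrt{31311653478}}{798}$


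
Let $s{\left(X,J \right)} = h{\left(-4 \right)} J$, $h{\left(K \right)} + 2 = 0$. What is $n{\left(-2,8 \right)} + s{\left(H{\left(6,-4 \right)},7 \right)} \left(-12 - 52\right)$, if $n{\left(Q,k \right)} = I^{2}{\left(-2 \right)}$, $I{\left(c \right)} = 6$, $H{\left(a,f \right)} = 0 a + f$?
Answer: $932$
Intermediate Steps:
$h{\left(K \right)} = -2$ ($h{\left(K \right)} = -2 + 0 = -2$)
$H{\left(a,f \right)} = f$ ($H{\left(a,f \right)} = 0 + f = f$)
$n{\left(Q,k \right)} = 36$ ($n{\left(Q,k \right)} = 6^{2} = 36$)
$s{\left(X,J \right)} = - 2 J$
$n{\left(-2,8 \right)} + s{\left(H{\left(6,-4 \right)},7 \right)} \left(-12 - 52\right) = 36 + \left(-2\right) 7 \left(-12 - 52\right) = 36 - 14 \left(-12 - 52\right) = 36 - -896 = 36 + 896 = 932$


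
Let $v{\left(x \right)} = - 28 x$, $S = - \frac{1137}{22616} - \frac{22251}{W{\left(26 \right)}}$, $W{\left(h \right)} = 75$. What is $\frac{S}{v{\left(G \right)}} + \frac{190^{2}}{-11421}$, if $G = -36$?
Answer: $- \frac{2498927055893}{723232540800} \approx -3.4552$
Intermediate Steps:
$S = - \frac{167771297}{565400}$ ($S = - \frac{1137}{22616} - \frac{22251}{75} = \left(-1137\right) \frac{1}{22616} - \frac{7417}{25} = - \frac{1137}{22616} - \frac{7417}{25} = - \frac{167771297}{565400} \approx -296.73$)
$\frac{S}{v{\left(G \right)}} + \frac{190^{2}}{-11421} = - \frac{167771297}{565400 \left(\left(-28\right) \left(-36\right)\right)} + \frac{190^{2}}{-11421} = - \frac{167771297}{565400 \cdot 1008} + 36100 \left(- \frac{1}{11421}\right) = \left(- \frac{167771297}{565400}\right) \frac{1}{1008} - \frac{36100}{11421} = - \frac{167771297}{569923200} - \frac{36100}{11421} = - \frac{2498927055893}{723232540800}$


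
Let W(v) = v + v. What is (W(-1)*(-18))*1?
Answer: 36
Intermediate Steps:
W(v) = 2*v
(W(-1)*(-18))*1 = ((2*(-1))*(-18))*1 = -2*(-18)*1 = 36*1 = 36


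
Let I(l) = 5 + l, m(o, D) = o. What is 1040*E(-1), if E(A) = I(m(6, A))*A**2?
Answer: 11440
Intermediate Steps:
E(A) = 11*A**2 (E(A) = (5 + 6)*A**2 = 11*A**2)
1040*E(-1) = 1040*(11*(-1)**2) = 1040*(11*1) = 1040*11 = 11440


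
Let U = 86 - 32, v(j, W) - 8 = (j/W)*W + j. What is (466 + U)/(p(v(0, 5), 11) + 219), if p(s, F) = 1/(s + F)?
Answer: 4940/2081 ≈ 2.3739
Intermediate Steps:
v(j, W) = 8 + 2*j (v(j, W) = 8 + ((j/W)*W + j) = 8 + (j + j) = 8 + 2*j)
p(s, F) = 1/(F + s)
U = 54
(466 + U)/(p(v(0, 5), 11) + 219) = (466 + 54)/(1/(11 + (8 + 2*0)) + 219) = 520/(1/(11 + (8 + 0)) + 219) = 520/(1/(11 + 8) + 219) = 520/(1/19 + 219) = 520/(4162/19) = 520*(19/4162) = 4940/2081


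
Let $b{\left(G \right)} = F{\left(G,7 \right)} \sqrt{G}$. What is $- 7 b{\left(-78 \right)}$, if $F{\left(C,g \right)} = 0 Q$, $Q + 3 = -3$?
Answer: $0$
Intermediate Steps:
$Q = -6$ ($Q = -3 - 3 = -6$)
$F{\left(C,g \right)} = 0$ ($F{\left(C,g \right)} = 0 \left(-6\right) = 0$)
$b{\left(G \right)} = 0$ ($b{\left(G \right)} = 0 \sqrt{G} = 0$)
$- 7 b{\left(-78 \right)} = \left(-7\right) 0 = 0$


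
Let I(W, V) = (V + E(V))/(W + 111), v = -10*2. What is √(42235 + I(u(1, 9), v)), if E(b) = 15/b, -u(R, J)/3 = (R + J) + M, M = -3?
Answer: √152045170/60 ≈ 205.51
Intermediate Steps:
v = -20
u(R, J) = 9 - 3*J - 3*R (u(R, J) = -3*((R + J) - 3) = -3*((J + R) - 3) = -3*(-3 + J + R) = 9 - 3*J - 3*R)
I(W, V) = (V + 15/V)/(111 + W) (I(W, V) = (V + 15/V)/(W + 111) = (V + 15/V)/(111 + W))
√(42235 + I(u(1, 9), v)) = √(42235 + (15 + (-20)²)/((-20)*(111 + (9 - 3*9 - 3*1)))) = √(42235 - (15 + 400)/(20*(111 + (9 - 27 - 3)))) = √(42235 - 1/20*415/(111 - 21)) = √(42235 - 1/20*415/90) = √(42235 - 1/20*1/90*415) = √(42235 - 83/360) = √(15204517/360) = √152045170/60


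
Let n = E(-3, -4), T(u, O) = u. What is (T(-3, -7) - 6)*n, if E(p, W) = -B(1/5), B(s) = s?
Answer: 9/5 ≈ 1.8000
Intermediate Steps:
E(p, W) = -⅕ (E(p, W) = -1/5 = -1*⅕ = -⅕)
n = -⅕ ≈ -0.20000
(T(-3, -7) - 6)*n = (-3 - 6)*(-⅕) = -9*(-⅕) = 9/5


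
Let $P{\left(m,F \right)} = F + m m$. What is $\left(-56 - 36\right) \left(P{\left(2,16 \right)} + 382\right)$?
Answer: $-36984$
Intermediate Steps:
$P{\left(m,F \right)} = F + m^{2}$
$\left(-56 - 36\right) \left(P{\left(2,16 \right)} + 382\right) = \left(-56 - 36\right) \left(\left(16 + 2^{2}\right) + 382\right) = - 92 \left(\left(16 + 4\right) + 382\right) = - 92 \left(20 + 382\right) = \left(-92\right) 402 = -36984$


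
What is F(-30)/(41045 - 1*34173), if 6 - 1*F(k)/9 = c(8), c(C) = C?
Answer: -9/3436 ≈ -0.0026193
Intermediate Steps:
F(k) = -18 (F(k) = 54 - 9*8 = 54 - 72 = -18)
F(-30)/(41045 - 1*34173) = -18/(41045 - 1*34173) = -18/(41045 - 34173) = -18/6872 = -18*1/6872 = -9/3436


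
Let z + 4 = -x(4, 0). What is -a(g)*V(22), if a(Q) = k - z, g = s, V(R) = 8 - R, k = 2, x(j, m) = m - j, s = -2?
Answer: 28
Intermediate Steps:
z = 0 (z = -4 - (0 - 1*4) = -4 - (0 - 4) = -4 - 1*(-4) = -4 + 4 = 0)
g = -2
a(Q) = 2 (a(Q) = 2 - 1*0 = 2 + 0 = 2)
-a(g)*V(22) = -2*(8 - 1*22) = -2*(8 - 22) = -2*(-14) = -1*(-28) = 28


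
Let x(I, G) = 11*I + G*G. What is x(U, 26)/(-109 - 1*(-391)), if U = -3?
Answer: 643/282 ≈ 2.2801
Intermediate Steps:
x(I, G) = G**2 + 11*I (x(I, G) = 11*I + G**2 = G**2 + 11*I)
x(U, 26)/(-109 - 1*(-391)) = (26**2 + 11*(-3))/(-109 - 1*(-391)) = (676 - 33)/(-109 + 391) = 643/282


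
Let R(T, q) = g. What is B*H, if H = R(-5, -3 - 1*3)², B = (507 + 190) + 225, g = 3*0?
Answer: 0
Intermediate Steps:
g = 0
R(T, q) = 0
B = 922 (B = 697 + 225 = 922)
H = 0 (H = 0² = 0)
B*H = 922*0 = 0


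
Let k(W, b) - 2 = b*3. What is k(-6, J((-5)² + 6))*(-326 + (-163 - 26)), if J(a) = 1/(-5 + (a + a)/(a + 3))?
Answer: -9785/18 ≈ -543.61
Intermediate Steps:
J(a) = 1/(-5 + 2*a/(3 + a)) (J(a) = 1/(-5 + (2*a)/(3 + a)) = 1/(-5 + 2*a/(3 + a)))
k(W, b) = 2 + 3*b (k(W, b) = 2 + b*3 = 2 + 3*b)
k(-6, J((-5)² + 6))*(-326 + (-163 - 26)) = (2 + 3*((-3 - ((-5)² + 6))/(3*(5 + ((-5)² + 6)))))*(-326 + (-163 - 26)) = (2 + 3*((-3 - (25 + 6))/(3*(5 + (25 + 6)))))*(-326 - 189) = (2 + 3*((-3 - 1*31)/(3*(5 + 31))))*(-515) = (2 + 3*((⅓)*(-3 - 31)/36))*(-515) = (2 + 3*((⅓)*(1/36)*(-34)))*(-515) = (2 + 3*(-17/54))*(-515) = (2 - 17/18)*(-515) = (19/18)*(-515) = -9785/18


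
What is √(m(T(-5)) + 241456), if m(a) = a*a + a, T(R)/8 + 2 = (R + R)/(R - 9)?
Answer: 2*√2959006/7 ≈ 491.48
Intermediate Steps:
T(R) = -16 + 16*R/(-9 + R) (T(R) = -16 + 8*((R + R)/(R - 9)) = -16 + 8*((2*R)/(-9 + R)) = -16 + 8*(2*R/(-9 + R)) = -16 + 16*R/(-9 + R))
m(a) = a + a² (m(a) = a² + a = a + a²)
√(m(T(-5)) + 241456) = √((144/(-9 - 5))*(1 + 144/(-9 - 5)) + 241456) = √((144/(-14))*(1 + 144/(-14)) + 241456) = √((144*(-1/14))*(1 + 144*(-1/14)) + 241456) = √(-72*(1 - 72/7)/7 + 241456) = √(-72/7*(-65/7) + 241456) = √(4680/49 + 241456) = √(11836024/49) = 2*√2959006/7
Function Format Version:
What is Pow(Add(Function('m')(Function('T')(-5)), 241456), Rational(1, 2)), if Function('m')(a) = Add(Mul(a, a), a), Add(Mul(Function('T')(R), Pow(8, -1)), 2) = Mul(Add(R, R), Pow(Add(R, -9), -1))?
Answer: Mul(Rational(2, 7), Pow(2959006, Rational(1, 2))) ≈ 491.48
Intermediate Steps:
Function('T')(R) = Add(-16, Mul(16, R, Pow(Add(-9, R), -1))) (Function('T')(R) = Add(-16, Mul(8, Mul(Add(R, R), Pow(Add(R, -9), -1)))) = Add(-16, Mul(8, Mul(Mul(2, R), Pow(Add(-9, R), -1)))) = Add(-16, Mul(8, Mul(2, R, Pow(Add(-9, R), -1)))) = Add(-16, Mul(16, R, Pow(Add(-9, R), -1))))
Function('m')(a) = Add(a, Pow(a, 2)) (Function('m')(a) = Add(Pow(a, 2), a) = Add(a, Pow(a, 2)))
Pow(Add(Function('m')(Function('T')(-5)), 241456), Rational(1, 2)) = Pow(Add(Mul(Mul(144, Pow(Add(-9, -5), -1)), Add(1, Mul(144, Pow(Add(-9, -5), -1)))), 241456), Rational(1, 2)) = Pow(Add(Mul(Mul(144, Pow(-14, -1)), Add(1, Mul(144, Pow(-14, -1)))), 241456), Rational(1, 2)) = Pow(Add(Mul(Mul(144, Rational(-1, 14)), Add(1, Mul(144, Rational(-1, 14)))), 241456), Rational(1, 2)) = Pow(Add(Mul(Rational(-72, 7), Add(1, Rational(-72, 7))), 241456), Rational(1, 2)) = Pow(Add(Mul(Rational(-72, 7), Rational(-65, 7)), 241456), Rational(1, 2)) = Pow(Add(Rational(4680, 49), 241456), Rational(1, 2)) = Pow(Rational(11836024, 49), Rational(1, 2)) = Mul(Rational(2, 7), Pow(2959006, Rational(1, 2)))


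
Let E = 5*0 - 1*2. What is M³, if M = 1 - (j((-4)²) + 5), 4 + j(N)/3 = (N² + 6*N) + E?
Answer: -1131366088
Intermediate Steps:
E = -2 (E = 0 - 2 = -2)
j(N) = -18 + 3*N² + 18*N (j(N) = -12 + 3*((N² + 6*N) - 2) = -12 + 3*(-2 + N² + 6*N) = -12 + (-6 + 3*N² + 18*N) = -18 + 3*N² + 18*N)
M = -1042 (M = 1 - ((-18 + 3*((-4)²)² + 18*(-4)²) + 5) = 1 - ((-18 + 3*16² + 18*16) + 5) = 1 - ((-18 + 3*256 + 288) + 5) = 1 - ((-18 + 768 + 288) + 5) = 1 - (1038 + 5) = 1 - 1*1043 = 1 - 1043 = -1042)
M³ = (-1042)³ = -1131366088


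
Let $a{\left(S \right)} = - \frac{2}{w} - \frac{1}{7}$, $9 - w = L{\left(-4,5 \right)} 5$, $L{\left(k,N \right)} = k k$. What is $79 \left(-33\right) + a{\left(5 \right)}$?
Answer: $- \frac{1295736}{497} \approx -2607.1$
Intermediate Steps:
$L{\left(k,N \right)} = k^{2}$
$w = -71$ ($w = 9 - \left(-4\right)^{2} \cdot 5 = 9 - 16 \cdot 5 = 9 - 80 = -71$)
$a{\left(S \right)} = - \frac{57}{497}$ ($a{\left(S \right)} = - \frac{2}{-71} - \frac{1}{7} = \left(-2\right) \left(- \frac{1}{71}\right) - \frac{1}{7} = \frac{2}{71} - \frac{1}{7} = - \frac{57}{497}$)
$79 \left(-33\right) + a{\left(5 \right)} = 79 \left(-33\right) - \frac{57}{497} = -2607 - \frac{57}{497} = - \frac{1295736}{497}$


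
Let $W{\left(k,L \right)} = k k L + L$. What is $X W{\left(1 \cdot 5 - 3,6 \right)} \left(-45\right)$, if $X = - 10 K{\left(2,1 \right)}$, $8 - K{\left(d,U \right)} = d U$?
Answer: $81000$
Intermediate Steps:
$W{\left(k,L \right)} = L + L k^{2}$ ($W{\left(k,L \right)} = k^{2} L + L = L k^{2} + L = L + L k^{2}$)
$K{\left(d,U \right)} = 8 - U d$ ($K{\left(d,U \right)} = 8 - d U = 8 - U d$)
$X = -60$ ($X = - 10 \left(8 - 1 \cdot 2\right) = - 10 \left(8 - 2\right) = \left(-10\right) 6 = -60$)
$X W{\left(1 \cdot 5 - 3,6 \right)} \left(-45\right) = - 60 \cdot 6 \left(1 + \left(1 \cdot 5 - 3\right)^{2}\right) \left(-45\right) = - 60 \cdot 6 \left(1 + \left(5 - 3\right)^{2}\right) \left(-45\right) = - 60 \cdot 6 \left(1 + 2^{2}\right) \left(-45\right) = - 60 \cdot 6 \left(1 + 4\right) \left(-45\right) = - 60 \cdot 6 \cdot 5 \left(-45\right) = \left(-60\right) 30 \left(-45\right) = \left(-1800\right) \left(-45\right) = 81000$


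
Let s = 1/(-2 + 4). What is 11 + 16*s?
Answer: 19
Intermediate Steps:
s = 1/2 ≈ 0.50000
11 + 16*s = 11 + 16*(1/2) = 11 + 8 = 19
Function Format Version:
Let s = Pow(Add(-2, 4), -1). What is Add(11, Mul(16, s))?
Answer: 19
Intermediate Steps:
s = Rational(1, 2) (s = Pow(2, -1) = Rational(1, 2) ≈ 0.50000)
Add(11, Mul(16, s)) = Add(11, Mul(16, Rational(1, 2))) = Add(11, 8) = 19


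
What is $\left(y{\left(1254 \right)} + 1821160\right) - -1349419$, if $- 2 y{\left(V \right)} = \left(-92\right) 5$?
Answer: $3170809$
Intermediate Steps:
$y{\left(V \right)} = 230$ ($y{\left(V \right)} = - \frac{\left(-92\right) 5}{2} = \left(- \frac{1}{2}\right) \left(-460\right) = 230$)
$\left(y{\left(1254 \right)} + 1821160\right) - -1349419 = \left(230 + 1821160\right) - -1349419 = 1821390 + 1349419 = 3170809$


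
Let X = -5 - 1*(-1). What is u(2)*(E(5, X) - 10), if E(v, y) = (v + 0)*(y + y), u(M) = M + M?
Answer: -200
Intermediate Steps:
u(M) = 2*M
X = -4 (X = -5 + 1 = -4)
E(v, y) = 2*v*y (E(v, y) = v*(2*y) = 2*v*y)
u(2)*(E(5, X) - 10) = (2*2)*(2*5*(-4) - 10) = 4*(-40 - 10) = 4*(-50) = -200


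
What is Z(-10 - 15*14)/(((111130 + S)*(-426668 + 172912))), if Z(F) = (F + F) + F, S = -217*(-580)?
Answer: 33/3006881722 ≈ 1.0975e-8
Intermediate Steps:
S = 125860
Z(F) = 3*F (Z(F) = 2*F + F = 3*F)
Z(-10 - 15*14)/(((111130 + S)*(-426668 + 172912))) = (3*(-10 - 15*14))/(((111130 + 125860)*(-426668 + 172912))) = (3*(-10 - 210))/((236990*(-253756))) = (3*(-220))/(-60137634440) = -660*(-1/60137634440) = 33/3006881722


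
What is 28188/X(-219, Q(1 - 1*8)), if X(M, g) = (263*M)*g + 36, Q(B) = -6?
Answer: 1566/19201 ≈ 0.081558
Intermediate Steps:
X(M, g) = 36 + 263*M*g (X(M, g) = 263*M*g + 36 = 36 + 263*M*g)
28188/X(-219, Q(1 - 1*8)) = 28188/(36 + 263*(-219)*(-6)) = 28188/(36 + 345582) = 28188/345618 = 28188*(1/345618) = 1566/19201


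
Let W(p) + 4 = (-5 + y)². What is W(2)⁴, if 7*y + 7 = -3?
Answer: 11190637348081/5764801 ≈ 1.9412e+6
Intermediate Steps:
y = -10/7 (y = -1 + (⅐)*(-3) = -1 - 3/7 = -10/7 ≈ -1.4286)
W(p) = 1829/49 (W(p) = -4 + (-5 - 10/7)² = -4 + (-45/7)² = -4 + 2025/49 = 1829/49)
W(2)⁴ = (1829/49)⁴ = 11190637348081/5764801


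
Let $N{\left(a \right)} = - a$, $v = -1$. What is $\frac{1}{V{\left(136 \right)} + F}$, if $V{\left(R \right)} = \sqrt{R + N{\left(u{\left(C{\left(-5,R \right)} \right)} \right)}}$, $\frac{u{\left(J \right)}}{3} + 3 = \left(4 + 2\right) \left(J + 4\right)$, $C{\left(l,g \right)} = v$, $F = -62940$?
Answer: $- \frac{62940}{3961443509} - \frac{\sqrt{91}}{3961443509} \approx -1.5891 \cdot 10^{-5}$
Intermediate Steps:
$C{\left(l,g \right)} = -1$
$u{\left(J \right)} = 63 + 18 J$ ($u{\left(J \right)} = -9 + 3 \left(4 + 2\right) \left(J + 4\right) = -9 + 3 \cdot 6 \left(4 + J\right) = -9 + 3 \left(24 + 6 J\right) = -9 + \left(72 + 18 J\right) = 63 + 18 J$)
$V{\left(R \right)} = \sqrt{-45 + R}$ ($V{\left(R \right)} = \sqrt{R - \left(63 + 18 \left(-1\right)\right)} = \sqrt{R - \left(63 - 18\right)} = \sqrt{R - 45} = \sqrt{-45 + R}$)
$\frac{1}{V{\left(136 \right)} + F} = \frac{1}{\sqrt{-45 + 136} - 62940} = \frac{1}{\sqrt{91} - 62940} = \frac{1}{-62940 + \sqrt{91}}$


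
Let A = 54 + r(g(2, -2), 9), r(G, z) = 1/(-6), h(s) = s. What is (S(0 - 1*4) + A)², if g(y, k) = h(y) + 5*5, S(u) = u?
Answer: 89401/36 ≈ 2483.4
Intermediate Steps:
g(y, k) = 25 + y (g(y, k) = y + 5*5 = y + 25 = 25 + y)
r(G, z) = -⅙
A = 323/6 (A = 54 - ⅙ = 323/6 ≈ 53.833)
(S(0 - 1*4) + A)² = ((0 - 1*4) + 323/6)² = ((0 - 4) + 323/6)² = (-4 + 323/6)² = (299/6)² = 89401/36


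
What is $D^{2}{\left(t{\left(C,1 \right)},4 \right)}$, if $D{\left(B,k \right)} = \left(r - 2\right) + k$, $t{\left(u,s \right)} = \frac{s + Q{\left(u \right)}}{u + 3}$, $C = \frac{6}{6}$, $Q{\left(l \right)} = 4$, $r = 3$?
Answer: $25$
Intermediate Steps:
$C = 1$ ($C = 6 \cdot \frac{1}{6} = 1$)
$t{\left(u,s \right)} = \frac{4 + s}{3 + u}$ ($t{\left(u,s \right)} = \frac{s + 4}{u + 3} = \frac{4 + s}{3 + u}$)
$D{\left(B,k \right)} = 1 + k$ ($D{\left(B,k \right)} = \left(3 - 2\right) + k = 1 + k$)
$D^{2}{\left(t{\left(C,1 \right)},4 \right)} = \left(1 + 4\right)^{2} = 5^{2} = 25$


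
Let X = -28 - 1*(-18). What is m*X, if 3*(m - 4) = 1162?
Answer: -11740/3 ≈ -3913.3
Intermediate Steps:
m = 1174/3 (m = 4 + (1/3)*1162 = 4 + 1162/3 = 1174/3 ≈ 391.33)
X = -10 (X = -28 + 18 = -10)
m*X = (1174/3)*(-10) = -11740/3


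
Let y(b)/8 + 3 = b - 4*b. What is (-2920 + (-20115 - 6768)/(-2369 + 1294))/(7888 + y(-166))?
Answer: -3112117/12736600 ≈ -0.24434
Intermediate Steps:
y(b) = -24 - 24*b (y(b) = -24 + 8*(b - 4*b) = -24 + 8*(-3*b) = -24 - 24*b)
(-2920 + (-20115 - 6768)/(-2369 + 1294))/(7888 + y(-166)) = (-2920 + (-20115 - 6768)/(-2369 + 1294))/(7888 + (-24 - 24*(-166))) = (-2920 - 26883/(-1075))/(7888 + (-24 + 3984)) = (-2920 - 26883*(-1/1075))/(7888 + 3960) = (-2920 + 26883/1075)/11848 = -3112117/1075*1/11848 = -3112117/12736600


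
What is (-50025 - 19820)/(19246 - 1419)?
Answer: -69845/17827 ≈ -3.9179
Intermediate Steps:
(-50025 - 19820)/(19246 - 1419) = -69845/17827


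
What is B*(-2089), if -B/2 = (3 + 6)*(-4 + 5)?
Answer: 37602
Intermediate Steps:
B = -18 (B = -2*(3 + 6)*(-4 + 5) = -18 ≈ -18.000)
B*(-2089) = -18*(-2089) = 37602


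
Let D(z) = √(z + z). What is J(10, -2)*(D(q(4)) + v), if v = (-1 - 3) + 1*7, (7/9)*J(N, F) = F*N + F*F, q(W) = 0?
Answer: -432/7 ≈ -61.714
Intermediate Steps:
J(N, F) = 9*F²/7 + 9*F*N/7 (J(N, F) = 9*(F*N + F*F)/7 = 9*(F*N + F²)/7 = 9*(F² + F*N)/7 = 9*F²/7 + 9*F*N/7)
D(z) = √2*√z (D(z) = √(2*z) = √2*√z)
v = 3 (v = -4 + 7 = 3)
J(10, -2)*(D(q(4)) + v) = ((9/7)*(-2)*(-2 + 10))*(√2*√0 + 3) = ((9/7)*(-2)*8)*(√2*0 + 3) = -144*(0 + 3)/7 = -144/7*3 = -432/7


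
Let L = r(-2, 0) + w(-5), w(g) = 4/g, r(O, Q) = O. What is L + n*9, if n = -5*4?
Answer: -914/5 ≈ -182.80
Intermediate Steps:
n = -20
L = -14/5 (L = -2 + 4/(-5) = -2 + 4*(-⅕) = -2 - ⅘ = -14/5 ≈ -2.8000)
L + n*9 = -14/5 - 20*9 = -14/5 - 180 = -914/5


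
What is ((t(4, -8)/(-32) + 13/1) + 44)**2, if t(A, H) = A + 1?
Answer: 3308761/1024 ≈ 3231.2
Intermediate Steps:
t(A, H) = 1 + A
((t(4, -8)/(-32) + 13/1) + 44)**2 = (((1 + 4)/(-32) + 13/1) + 44)**2 = ((5*(-1/32) + 13*1) + 44)**2 = ((-5/32 + 13) + 44)**2 = (411/32 + 44)**2 = (1819/32)**2 = 3308761/1024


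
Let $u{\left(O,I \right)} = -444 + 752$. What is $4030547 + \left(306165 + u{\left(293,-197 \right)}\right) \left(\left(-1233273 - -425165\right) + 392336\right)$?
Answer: $-127418861609$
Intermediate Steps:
$u{\left(O,I \right)} = 308$
$4030547 + \left(306165 + u{\left(293,-197 \right)}\right) \left(\left(-1233273 - -425165\right) + 392336\right) = 4030547 + \left(306165 + 308\right) \left(\left(-1233273 - -425165\right) + 392336\right) = 4030547 + 306473 \left(\left(-1233273 + 425165\right) + 392336\right) = 4030547 + 306473 \left(-808108 + 392336\right) = 4030547 + 306473 \left(-415772\right) = 4030547 - 127422892156 = -127418861609$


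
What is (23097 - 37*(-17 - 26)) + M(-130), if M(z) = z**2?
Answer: 41588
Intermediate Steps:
(23097 - 37*(-17 - 26)) + M(-130) = (23097 - 37*(-17 - 26)) + (-130)**2 = (23097 - 37*(-43)) + 16900 = (23097 + 1591) + 16900 = 24688 + 16900 = 41588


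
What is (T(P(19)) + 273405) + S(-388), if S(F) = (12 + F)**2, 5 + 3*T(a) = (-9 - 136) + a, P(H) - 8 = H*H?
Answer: 414854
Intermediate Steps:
P(H) = 8 + H**2 (P(H) = 8 + H*H = 8 + H**2)
T(a) = -50 + a/3 (T(a) = -5/3 + ((-9 - 136) + a)/3 = -5/3 + (-145 + a)/3 = -5/3 + (-145/3 + a/3) = -50 + a/3)
(T(P(19)) + 273405) + S(-388) = ((-50 + (8 + 19**2)/3) + 273405) + (12 - 388)**2 = ((-50 + (8 + 361)/3) + 273405) + (-376)**2 = ((-50 + (1/3)*369) + 273405) + 141376 = ((-50 + 123) + 273405) + 141376 = (73 + 273405) + 141376 = 273478 + 141376 = 414854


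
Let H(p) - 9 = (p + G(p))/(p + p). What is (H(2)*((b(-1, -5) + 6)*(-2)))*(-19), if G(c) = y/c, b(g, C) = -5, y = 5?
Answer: 1539/4 ≈ 384.75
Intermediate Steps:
G(c) = 5/c
H(p) = 9 + (p + 5/p)/(2*p) (H(p) = 9 + (p + 5/p)/(p + p) = 9 + (p + 5/p)/((2*p)) = 9 + (p + 5/p)*(1/(2*p)) = 9 + (p + 5/p)/(2*p))
(H(2)*((b(-1, -5) + 6)*(-2)))*(-19) = ((19/2 + (5/2)/2²)*((-5 + 6)*(-2)))*(-19) = ((19/2 + (5/2)*(¼))*(1*(-2)))*(-19) = ((19/2 + 5/8)*(-2))*(-19) = ((81/8)*(-2))*(-19) = -81/4*(-19) = 1539/4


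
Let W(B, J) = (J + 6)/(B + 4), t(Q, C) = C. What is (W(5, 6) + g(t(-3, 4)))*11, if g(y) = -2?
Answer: -22/3 ≈ -7.3333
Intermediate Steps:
W(B, J) = (6 + J)/(4 + B)
(W(5, 6) + g(t(-3, 4)))*11 = ((6 + 6)/(4 + 5) - 2)*11 = (12/9 - 2)*11 = ((⅑)*12 - 2)*11 = (4/3 - 2)*11 = -⅔*11 = -22/3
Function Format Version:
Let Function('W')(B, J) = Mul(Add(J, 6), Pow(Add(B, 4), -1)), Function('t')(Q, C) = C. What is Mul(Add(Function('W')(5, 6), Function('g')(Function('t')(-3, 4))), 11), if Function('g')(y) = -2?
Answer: Rational(-22, 3) ≈ -7.3333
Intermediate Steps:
Function('W')(B, J) = Mul(Pow(Add(4, B), -1), Add(6, J)) (Function('W')(B, J) = Mul(Add(6, J), Pow(Add(4, B), -1)) = Mul(Pow(Add(4, B), -1), Add(6, J)))
Mul(Add(Function('W')(5, 6), Function('g')(Function('t')(-3, 4))), 11) = Mul(Add(Mul(Pow(Add(4, 5), -1), Add(6, 6)), -2), 11) = Mul(Add(Mul(Pow(9, -1), 12), -2), 11) = Mul(Add(Mul(Rational(1, 9), 12), -2), 11) = Mul(Add(Rational(4, 3), -2), 11) = Mul(Rational(-2, 3), 11) = Rational(-22, 3)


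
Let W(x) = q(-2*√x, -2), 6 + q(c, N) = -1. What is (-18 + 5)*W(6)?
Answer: 91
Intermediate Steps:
q(c, N) = -7 (q(c, N) = -6 - 1 = -7)
W(x) = -7
(-18 + 5)*W(6) = (-18 + 5)*(-7) = -13*(-7) = 91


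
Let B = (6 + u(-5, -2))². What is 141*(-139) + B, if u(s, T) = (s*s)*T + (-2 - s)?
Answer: -17918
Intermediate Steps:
u(s, T) = -2 - s + T*s² (u(s, T) = s²*T + (-2 - s) = T*s² + (-2 - s) = -2 - s + T*s²)
B = 1681 (B = (6 + (-2 - 1*(-5) - 2*(-5)²))² = (6 + (-2 + 5 - 2*25))² = (6 + (-2 + 5 - 50))² = (6 - 47)² = (-41)² = 1681)
141*(-139) + B = 141*(-139) + 1681 = -19599 + 1681 = -17918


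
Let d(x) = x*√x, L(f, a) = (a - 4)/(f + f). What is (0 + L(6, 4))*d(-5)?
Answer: 0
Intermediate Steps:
L(f, a) = (-4 + a)/(2*f) (L(f, a) = (-4 + a)/((2*f)) = (-4 + a)*(1/(2*f)) = (-4 + a)/(2*f))
d(x) = x^(3/2)
(0 + L(6, 4))*d(-5) = (0 + (½)*(-4 + 4)/6)*(-5)^(3/2) = (0 + (½)*(⅙)*0)*(-5*I*√5) = (0 + 0)*(-5*I*√5) = 0*(-5*I*√5) = 0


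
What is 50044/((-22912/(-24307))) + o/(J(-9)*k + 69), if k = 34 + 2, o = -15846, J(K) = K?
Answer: 25879169841/486880 ≈ 53153.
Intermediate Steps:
k = 36
50044/((-22912/(-24307))) + o/(J(-9)*k + 69) = 50044/((-22912/(-24307))) - 15846/(-9*36 + 69) = 50044/((-22912*(-1/24307))) - 15846/(-324 + 69) = 50044/(22912/24307) - 15846/(-255) = 50044*(24307/22912) - 15846*(-1/255) = 304104877/5728 + 5282/85 = 25879169841/486880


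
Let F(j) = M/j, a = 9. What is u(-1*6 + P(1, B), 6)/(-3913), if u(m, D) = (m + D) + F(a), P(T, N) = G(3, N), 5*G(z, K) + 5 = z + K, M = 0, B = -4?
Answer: 6/19565 ≈ 0.00030667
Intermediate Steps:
G(z, K) = -1 + K/5 + z/5 (G(z, K) = -1 + (z + K)/5 = -1 + (K + z)/5 = -1 + (K/5 + z/5) = -1 + K/5 + z/5)
P(T, N) = -⅖ + N/5 (P(T, N) = -1 + N/5 + (⅕)*3 = -1 + N/5 + ⅗ = -⅖ + N/5)
F(j) = 0 (F(j) = 0/j = 0)
u(m, D) = D + m (u(m, D) = (m + D) + 0 = (D + m) + 0 = D + m)
u(-1*6 + P(1, B), 6)/(-3913) = (6 + (-1*6 + (-⅖ + (⅕)*(-4))))/(-3913) = (6 + (-6 + (-⅖ - ⅘)))*(-1/3913) = (6 + (-6 - 6/5))*(-1/3913) = (6 - 36/5)*(-1/3913) = -6/5*(-1/3913) = 6/19565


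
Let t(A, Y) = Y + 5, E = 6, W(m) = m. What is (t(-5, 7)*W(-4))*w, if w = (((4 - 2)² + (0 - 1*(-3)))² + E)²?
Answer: -145200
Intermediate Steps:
t(A, Y) = 5 + Y
w = 3025 (w = (((4 - 2)² + (0 - 1*(-3)))² + 6)² = ((2² + (0 + 3))² + 6)² = ((4 + 3)² + 6)² = (7² + 6)² = (49 + 6)² = 55² = 3025)
(t(-5, 7)*W(-4))*w = ((5 + 7)*(-4))*3025 = (12*(-4))*3025 = -48*3025 = -145200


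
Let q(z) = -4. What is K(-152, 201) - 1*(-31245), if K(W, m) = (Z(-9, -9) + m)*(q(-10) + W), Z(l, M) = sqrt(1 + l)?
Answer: -111 - 312*I*sqrt(2) ≈ -111.0 - 441.23*I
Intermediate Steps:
K(W, m) = (-4 + W)*(m + 2*I*sqrt(2)) (K(W, m) = (sqrt(1 - 9) + m)*(-4 + W) = (sqrt(-8) + m)*(-4 + W) = (2*I*sqrt(2) + m)*(-4 + W) = (m + 2*I*sqrt(2))*(-4 + W) = (-4 + W)*(m + 2*I*sqrt(2)))
K(-152, 201) - 1*(-31245) = (-4*201 - 152*201 - 8*I*sqrt(2) + 2*I*(-152)*sqrt(2)) - 1*(-31245) = (-804 - 30552 - 8*I*sqrt(2) - 304*I*sqrt(2)) + 31245 = (-31356 - 312*I*sqrt(2)) + 31245 = -111 - 312*I*sqrt(2)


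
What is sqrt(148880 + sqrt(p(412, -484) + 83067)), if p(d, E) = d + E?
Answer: sqrt(148880 + sqrt(82995)) ≈ 386.22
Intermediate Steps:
p(d, E) = E + d
sqrt(148880 + sqrt(p(412, -484) + 83067)) = sqrt(148880 + sqrt((-484 + 412) + 83067)) = sqrt(148880 + sqrt(-72 + 83067)) = sqrt(148880 + sqrt(82995))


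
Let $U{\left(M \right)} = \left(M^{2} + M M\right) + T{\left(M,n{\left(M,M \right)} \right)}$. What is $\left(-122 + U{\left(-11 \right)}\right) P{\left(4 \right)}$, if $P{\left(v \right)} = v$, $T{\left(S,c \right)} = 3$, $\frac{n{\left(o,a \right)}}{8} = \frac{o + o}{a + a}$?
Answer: $492$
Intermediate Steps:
$n{\left(o,a \right)} = \frac{8 o}{a}$ ($n{\left(o,a \right)} = 8 \frac{o + o}{a + a} = 8 \frac{2 o}{2 a} = 8 \cdot 2 o \frac{1}{2 a} = 8 \frac{o}{a} = \frac{8 o}{a}$)
$U{\left(M \right)} = 3 + 2 M^{2}$ ($U{\left(M \right)} = \left(M^{2} + M M\right) + 3 = \left(M^{2} + M^{2}\right) + 3 = 2 M^{2} + 3 = 3 + 2 M^{2}$)
$\left(-122 + U{\left(-11 \right)}\right) P{\left(4 \right)} = \left(-122 + \left(3 + 2 \left(-11\right)^{2}\right)\right) 4 = \left(-122 + \left(3 + 2 \cdot 121\right)\right) 4 = \left(-122 + \left(3 + 242\right)\right) 4 = \left(-122 + 245\right) 4 = 123 \cdot 4 = 492$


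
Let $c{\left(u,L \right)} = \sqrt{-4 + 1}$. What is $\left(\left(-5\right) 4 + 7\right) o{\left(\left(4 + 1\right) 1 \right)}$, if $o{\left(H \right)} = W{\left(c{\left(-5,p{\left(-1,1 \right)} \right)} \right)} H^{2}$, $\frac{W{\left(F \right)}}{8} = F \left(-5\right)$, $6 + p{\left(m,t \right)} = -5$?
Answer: $13000 i \sqrt{3} \approx 22517.0 i$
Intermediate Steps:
$p{\left(m,t \right)} = -11$ ($p{\left(m,t \right)} = -6 - 5 = -11$)
$c{\left(u,L \right)} = i \sqrt{3}$ ($c{\left(u,L \right)} = \sqrt{-3} = i \sqrt{3}$)
$W{\left(F \right)} = - 40 F$ ($W{\left(F \right)} = 8 F \left(-5\right) = 8 \left(- 5 F\right) = - 40 F$)
$o{\left(H \right)} = - 40 i \sqrt{3} H^{2}$
$\left(\left(-5\right) 4 + 7\right) o{\left(\left(4 + 1\right) 1 \right)} = \left(\left(-5\right) 4 + 7\right) \left(- 40 i \sqrt{3} \left(\left(4 + 1\right) 1\right)^{2}\right) = \left(-20 + 7\right) \left(- 40 i \sqrt{3} \left(5 \cdot 1\right)^{2}\right) = - 13 \left(- 40 i \sqrt{3} \cdot 5^{2}\right) = - 13 \left(\left(-40\right) i \sqrt{3} \cdot 25\right) = - 13 \left(- 1000 i \sqrt{3}\right) = 13000 i \sqrt{3}$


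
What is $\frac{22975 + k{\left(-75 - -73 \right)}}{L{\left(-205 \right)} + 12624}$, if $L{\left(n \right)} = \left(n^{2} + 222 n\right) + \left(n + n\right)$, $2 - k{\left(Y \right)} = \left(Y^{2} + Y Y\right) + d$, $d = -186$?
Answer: $\frac{23155}{8729} \approx 2.6527$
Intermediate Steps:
$k{\left(Y \right)} = 188 - 2 Y^{2}$ ($k{\left(Y \right)} = 2 - \left(\left(Y^{2} + Y Y\right) - 186\right) = 2 - \left(\left(Y^{2} + Y^{2}\right) - 186\right) = 2 - \left(2 Y^{2} - 186\right) = 2 - \left(-186 + 2 Y^{2}\right) = 188 - 2 Y^{2}$)
$L{\left(n \right)} = n^{2} + 224 n$ ($L{\left(n \right)} = \left(n^{2} + 222 n\right) + 2 n = n^{2} + 224 n$)
$\frac{22975 + k{\left(-75 - -73 \right)}}{L{\left(-205 \right)} + 12624} = \frac{22975 + \left(188 - 2 \left(-75 - -73\right)^{2}\right)}{- 205 \left(224 - 205\right) + 12624} = \frac{22975 + \left(188 - 2 \left(-75 + 73\right)^{2}\right)}{\left(-205\right) 19 + 12624} = \frac{22975 + \left(188 - 2 \left(-2\right)^{2}\right)}{-3895 + 12624} = \frac{22975 + \left(188 - 8\right)}{8729} = \left(22975 + \left(188 - 8\right)\right) \frac{1}{8729} = \left(22975 + 180\right) \frac{1}{8729} = 23155 \cdot \frac{1}{8729} = \frac{23155}{8729}$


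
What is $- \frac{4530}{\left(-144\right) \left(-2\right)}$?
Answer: $- \frac{755}{48} \approx -15.729$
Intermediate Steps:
$- \frac{4530}{\left(-144\right) \left(-2\right)} = - \frac{4530}{288} = \left(-4530\right) \frac{1}{288} = - \frac{755}{48}$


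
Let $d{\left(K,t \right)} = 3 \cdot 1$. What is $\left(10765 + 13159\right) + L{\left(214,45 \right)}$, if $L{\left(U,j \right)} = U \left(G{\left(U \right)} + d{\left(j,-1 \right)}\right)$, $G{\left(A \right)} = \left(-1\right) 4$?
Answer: $23710$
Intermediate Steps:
$d{\left(K,t \right)} = 3$
$G{\left(A \right)} = -4$
$L{\left(U,j \right)} = - U$ ($L{\left(U,j \right)} = U \left(-4 + 3\right) = U \left(-1\right) = - U$)
$\left(10765 + 13159\right) + L{\left(214,45 \right)} = \left(10765 + 13159\right) - 214 = 23924 - 214 = 23710$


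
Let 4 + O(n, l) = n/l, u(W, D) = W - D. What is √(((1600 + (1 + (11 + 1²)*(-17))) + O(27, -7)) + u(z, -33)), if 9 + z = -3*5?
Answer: √68509/7 ≈ 37.392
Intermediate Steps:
z = -24 (z = -9 - 3*5 = -9 - 15 = -24)
O(n, l) = -4 + n/l
√(((1600 + (1 + (11 + 1²)*(-17))) + O(27, -7)) + u(z, -33)) = √(((1600 + (1 + (11 + 1²)*(-17))) + (-4 + 27/(-7))) + (-24 - 1*(-33))) = √(((1600 + (1 + (11 + 1)*(-17))) + (-4 + 27*(-⅐))) + (-24 + 33)) = √(((1600 + (1 + 12*(-17))) + (-4 - 27/7)) + 9) = √(((1600 + (1 - 204)) - 55/7) + 9) = √(((1600 - 203) - 55/7) + 9) = √((1397 - 55/7) + 9) = √(9724/7 + 9) = √(9787/7) = √68509/7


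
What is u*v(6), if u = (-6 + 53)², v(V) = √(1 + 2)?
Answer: 2209*√3 ≈ 3826.1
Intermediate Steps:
v(V) = √3
u = 2209 (u = 47² = 2209)
u*v(6) = 2209*√3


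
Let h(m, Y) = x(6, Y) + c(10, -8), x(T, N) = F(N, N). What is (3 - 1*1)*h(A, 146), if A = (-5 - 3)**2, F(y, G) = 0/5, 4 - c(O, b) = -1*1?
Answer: 10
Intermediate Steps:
c(O, b) = 5 (c(O, b) = 4 - (-1) = 4 - 1*(-1) = 4 + 1 = 5)
F(y, G) = 0 (F(y, G) = 0*(1/5) = 0)
x(T, N) = 0
A = 64 (A = (-8)**2 = 64)
h(m, Y) = 5 (h(m, Y) = 0 + 5 = 5)
(3 - 1*1)*h(A, 146) = (3 - 1*1)*5 = (3 - 1)*5 = 2*5 = 10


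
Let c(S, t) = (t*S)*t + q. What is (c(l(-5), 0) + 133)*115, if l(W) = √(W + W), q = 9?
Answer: 16330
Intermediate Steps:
l(W) = √2*√W (l(W) = √(2*W) = √2*√W)
c(S, t) = 9 + S*t² (c(S, t) = (t*S)*t + 9 = (S*t)*t + 9 = S*t² + 9 = 9 + S*t²)
(c(l(-5), 0) + 133)*115 = ((9 + (√2*√(-5))*0²) + 133)*115 = ((9 + (√2*(I*√5))*0) + 133)*115 = ((9 + (I*√10)*0) + 133)*115 = ((9 + 0) + 133)*115 = (9 + 133)*115 = 142*115 = 16330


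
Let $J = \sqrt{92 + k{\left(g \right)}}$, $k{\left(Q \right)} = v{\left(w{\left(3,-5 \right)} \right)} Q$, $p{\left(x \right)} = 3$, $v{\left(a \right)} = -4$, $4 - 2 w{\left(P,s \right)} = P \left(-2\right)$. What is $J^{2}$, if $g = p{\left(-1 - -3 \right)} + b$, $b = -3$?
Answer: $92$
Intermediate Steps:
$w{\left(P,s \right)} = 2 + P$ ($w{\left(P,s \right)} = 2 - \frac{P \left(-2\right)}{2} = 2 - \frac{\left(-2\right) P}{2} = 2 + P$)
$g = 0$ ($g = 3 - 3 = 0$)
$k{\left(Q \right)} = - 4 Q$
$J = 2 \sqrt{23}$ ($J = \sqrt{92 - 0} = \sqrt{92 + 0} = \sqrt{92} = 2 \sqrt{23} \approx 9.5917$)
$J^{2} = \left(2 \sqrt{23}\right)^{2} = 92$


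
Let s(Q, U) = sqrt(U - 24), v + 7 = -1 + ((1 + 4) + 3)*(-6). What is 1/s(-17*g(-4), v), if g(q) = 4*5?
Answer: -I*sqrt(5)/20 ≈ -0.1118*I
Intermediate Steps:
g(q) = 20
v = -56 (v = -7 + (-1 + ((1 + 4) + 3)*(-6)) = -7 + (-1 + (5 + 3)*(-6)) = -7 + (-1 + 8*(-6)) = -7 + (-1 - 48) = -7 - 49 = -56)
s(Q, U) = sqrt(-24 + U)
1/s(-17*g(-4), v) = 1/(sqrt(-24 - 56)) = 1/(sqrt(-80)) = 1/(4*I*sqrt(5)) = -I*sqrt(5)/20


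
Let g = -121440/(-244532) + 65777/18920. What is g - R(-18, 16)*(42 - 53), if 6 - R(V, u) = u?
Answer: -122634443059/1156636360 ≈ -106.03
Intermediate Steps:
g = 4595556541/1156636360 (g = -121440*(-1/244532) + 65777*(1/18920) = 30360/61133 + 65777/18920 = 4595556541/1156636360 ≈ 3.9732)
R(V, u) = 6 - u
g - R(-18, 16)*(42 - 53) = 4595556541/1156636360 - (6 - 1*16)*(42 - 53) = 4595556541/1156636360 - (6 - 16)*(-11) = 4595556541/1156636360 - (-10)*(-11) = 4595556541/1156636360 - 1*110 = 4595556541/1156636360 - 110 = -122634443059/1156636360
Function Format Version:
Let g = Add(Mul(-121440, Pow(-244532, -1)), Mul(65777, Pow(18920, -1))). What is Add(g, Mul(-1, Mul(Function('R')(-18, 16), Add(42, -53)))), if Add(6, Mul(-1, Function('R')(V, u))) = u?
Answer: Rational(-122634443059, 1156636360) ≈ -106.03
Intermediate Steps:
g = Rational(4595556541, 1156636360) (g = Add(Mul(-121440, Rational(-1, 244532)), Mul(65777, Rational(1, 18920))) = Add(Rational(30360, 61133), Rational(65777, 18920)) = Rational(4595556541, 1156636360) ≈ 3.9732)
Function('R')(V, u) = Add(6, Mul(-1, u))
Add(g, Mul(-1, Mul(Function('R')(-18, 16), Add(42, -53)))) = Add(Rational(4595556541, 1156636360), Mul(-1, Mul(Add(6, Mul(-1, 16)), Add(42, -53)))) = Add(Rational(4595556541, 1156636360), Mul(-1, Mul(Add(6, -16), -11))) = Add(Rational(4595556541, 1156636360), Mul(-1, Mul(-10, -11))) = Add(Rational(4595556541, 1156636360), Mul(-1, 110)) = Add(Rational(4595556541, 1156636360), -110) = Rational(-122634443059, 1156636360)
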